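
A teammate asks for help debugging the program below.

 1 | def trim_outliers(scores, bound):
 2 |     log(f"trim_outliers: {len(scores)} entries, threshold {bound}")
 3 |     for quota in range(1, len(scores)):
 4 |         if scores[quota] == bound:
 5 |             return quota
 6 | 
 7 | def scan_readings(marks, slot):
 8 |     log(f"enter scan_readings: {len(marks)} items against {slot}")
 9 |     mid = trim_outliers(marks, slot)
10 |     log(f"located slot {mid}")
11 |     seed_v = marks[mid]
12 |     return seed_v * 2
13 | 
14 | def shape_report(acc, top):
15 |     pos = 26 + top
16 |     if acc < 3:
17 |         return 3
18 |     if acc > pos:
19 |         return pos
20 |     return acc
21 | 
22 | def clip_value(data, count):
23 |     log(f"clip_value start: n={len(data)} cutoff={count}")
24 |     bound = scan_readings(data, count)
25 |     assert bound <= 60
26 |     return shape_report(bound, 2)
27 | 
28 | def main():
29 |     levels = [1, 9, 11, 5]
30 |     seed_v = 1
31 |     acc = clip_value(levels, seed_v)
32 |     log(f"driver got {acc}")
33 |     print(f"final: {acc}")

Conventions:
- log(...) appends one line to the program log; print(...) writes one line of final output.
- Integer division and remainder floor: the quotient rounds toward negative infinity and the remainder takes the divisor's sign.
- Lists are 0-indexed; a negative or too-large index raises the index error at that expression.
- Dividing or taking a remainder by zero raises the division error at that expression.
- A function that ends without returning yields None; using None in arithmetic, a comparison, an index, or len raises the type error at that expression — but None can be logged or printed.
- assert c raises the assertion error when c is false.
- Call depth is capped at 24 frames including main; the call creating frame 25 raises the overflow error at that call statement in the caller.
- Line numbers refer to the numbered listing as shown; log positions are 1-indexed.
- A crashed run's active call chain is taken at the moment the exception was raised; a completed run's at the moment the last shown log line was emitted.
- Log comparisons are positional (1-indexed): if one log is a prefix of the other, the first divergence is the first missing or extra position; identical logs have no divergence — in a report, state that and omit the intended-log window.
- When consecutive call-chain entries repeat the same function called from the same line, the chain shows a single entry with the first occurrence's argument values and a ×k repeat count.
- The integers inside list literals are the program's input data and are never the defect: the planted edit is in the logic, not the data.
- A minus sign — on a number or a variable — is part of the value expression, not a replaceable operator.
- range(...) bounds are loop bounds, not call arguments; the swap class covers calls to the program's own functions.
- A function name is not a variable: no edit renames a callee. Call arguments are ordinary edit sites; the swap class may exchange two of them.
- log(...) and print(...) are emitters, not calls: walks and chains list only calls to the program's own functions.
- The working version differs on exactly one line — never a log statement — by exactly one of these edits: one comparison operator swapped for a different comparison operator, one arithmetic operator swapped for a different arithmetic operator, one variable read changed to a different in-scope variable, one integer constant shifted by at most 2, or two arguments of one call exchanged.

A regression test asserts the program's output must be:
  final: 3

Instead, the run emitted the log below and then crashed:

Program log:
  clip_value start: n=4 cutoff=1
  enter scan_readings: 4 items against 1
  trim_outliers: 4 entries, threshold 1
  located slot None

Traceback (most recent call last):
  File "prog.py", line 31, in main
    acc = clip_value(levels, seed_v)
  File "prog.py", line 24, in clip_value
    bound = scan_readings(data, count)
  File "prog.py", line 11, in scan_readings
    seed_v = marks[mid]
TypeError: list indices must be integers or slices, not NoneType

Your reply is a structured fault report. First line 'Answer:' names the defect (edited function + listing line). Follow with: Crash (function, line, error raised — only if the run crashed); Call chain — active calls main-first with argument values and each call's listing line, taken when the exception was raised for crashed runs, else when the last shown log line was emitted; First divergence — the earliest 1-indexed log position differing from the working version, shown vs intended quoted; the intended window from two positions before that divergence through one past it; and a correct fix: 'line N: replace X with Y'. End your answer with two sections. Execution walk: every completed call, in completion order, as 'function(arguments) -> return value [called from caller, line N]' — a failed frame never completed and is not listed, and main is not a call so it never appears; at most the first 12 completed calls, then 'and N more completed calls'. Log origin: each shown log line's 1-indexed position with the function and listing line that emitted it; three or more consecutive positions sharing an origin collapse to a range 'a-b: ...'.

Answer: the defect is in trim_outliers at line 3.
Key fact: Everything matches until log position 4, which reads 'located slot None' in place of 'located slot 0'.
Crash: scan_readings, line 11, TypeError.
Call chain: main -> clip_value([1, 9, 11, 5], 1) (called at line 31) -> scan_readings([1, 9, 11, 5], 1) (called at line 24).
First divergence: at position 4 the run shows 'located slot None' where the working version logs 'located slot 0'.
Intended log window:
  2: enter scan_readings: 4 items against 1
  3: trim_outliers: 4 entries, threshold 1
  4: located slot 0
  5: driver got 3
Execution walk:
  trim_outliers([1, 9, 11, 5], 1) -> None  [called from scan_readings, line 9]
Log origin:
  1 — clip_value, line 23
  2 — scan_readings, line 8
  3 — trim_outliers, line 2
  4 — scan_readings, line 10
A correct fix: line 3: replace `1` with `0`.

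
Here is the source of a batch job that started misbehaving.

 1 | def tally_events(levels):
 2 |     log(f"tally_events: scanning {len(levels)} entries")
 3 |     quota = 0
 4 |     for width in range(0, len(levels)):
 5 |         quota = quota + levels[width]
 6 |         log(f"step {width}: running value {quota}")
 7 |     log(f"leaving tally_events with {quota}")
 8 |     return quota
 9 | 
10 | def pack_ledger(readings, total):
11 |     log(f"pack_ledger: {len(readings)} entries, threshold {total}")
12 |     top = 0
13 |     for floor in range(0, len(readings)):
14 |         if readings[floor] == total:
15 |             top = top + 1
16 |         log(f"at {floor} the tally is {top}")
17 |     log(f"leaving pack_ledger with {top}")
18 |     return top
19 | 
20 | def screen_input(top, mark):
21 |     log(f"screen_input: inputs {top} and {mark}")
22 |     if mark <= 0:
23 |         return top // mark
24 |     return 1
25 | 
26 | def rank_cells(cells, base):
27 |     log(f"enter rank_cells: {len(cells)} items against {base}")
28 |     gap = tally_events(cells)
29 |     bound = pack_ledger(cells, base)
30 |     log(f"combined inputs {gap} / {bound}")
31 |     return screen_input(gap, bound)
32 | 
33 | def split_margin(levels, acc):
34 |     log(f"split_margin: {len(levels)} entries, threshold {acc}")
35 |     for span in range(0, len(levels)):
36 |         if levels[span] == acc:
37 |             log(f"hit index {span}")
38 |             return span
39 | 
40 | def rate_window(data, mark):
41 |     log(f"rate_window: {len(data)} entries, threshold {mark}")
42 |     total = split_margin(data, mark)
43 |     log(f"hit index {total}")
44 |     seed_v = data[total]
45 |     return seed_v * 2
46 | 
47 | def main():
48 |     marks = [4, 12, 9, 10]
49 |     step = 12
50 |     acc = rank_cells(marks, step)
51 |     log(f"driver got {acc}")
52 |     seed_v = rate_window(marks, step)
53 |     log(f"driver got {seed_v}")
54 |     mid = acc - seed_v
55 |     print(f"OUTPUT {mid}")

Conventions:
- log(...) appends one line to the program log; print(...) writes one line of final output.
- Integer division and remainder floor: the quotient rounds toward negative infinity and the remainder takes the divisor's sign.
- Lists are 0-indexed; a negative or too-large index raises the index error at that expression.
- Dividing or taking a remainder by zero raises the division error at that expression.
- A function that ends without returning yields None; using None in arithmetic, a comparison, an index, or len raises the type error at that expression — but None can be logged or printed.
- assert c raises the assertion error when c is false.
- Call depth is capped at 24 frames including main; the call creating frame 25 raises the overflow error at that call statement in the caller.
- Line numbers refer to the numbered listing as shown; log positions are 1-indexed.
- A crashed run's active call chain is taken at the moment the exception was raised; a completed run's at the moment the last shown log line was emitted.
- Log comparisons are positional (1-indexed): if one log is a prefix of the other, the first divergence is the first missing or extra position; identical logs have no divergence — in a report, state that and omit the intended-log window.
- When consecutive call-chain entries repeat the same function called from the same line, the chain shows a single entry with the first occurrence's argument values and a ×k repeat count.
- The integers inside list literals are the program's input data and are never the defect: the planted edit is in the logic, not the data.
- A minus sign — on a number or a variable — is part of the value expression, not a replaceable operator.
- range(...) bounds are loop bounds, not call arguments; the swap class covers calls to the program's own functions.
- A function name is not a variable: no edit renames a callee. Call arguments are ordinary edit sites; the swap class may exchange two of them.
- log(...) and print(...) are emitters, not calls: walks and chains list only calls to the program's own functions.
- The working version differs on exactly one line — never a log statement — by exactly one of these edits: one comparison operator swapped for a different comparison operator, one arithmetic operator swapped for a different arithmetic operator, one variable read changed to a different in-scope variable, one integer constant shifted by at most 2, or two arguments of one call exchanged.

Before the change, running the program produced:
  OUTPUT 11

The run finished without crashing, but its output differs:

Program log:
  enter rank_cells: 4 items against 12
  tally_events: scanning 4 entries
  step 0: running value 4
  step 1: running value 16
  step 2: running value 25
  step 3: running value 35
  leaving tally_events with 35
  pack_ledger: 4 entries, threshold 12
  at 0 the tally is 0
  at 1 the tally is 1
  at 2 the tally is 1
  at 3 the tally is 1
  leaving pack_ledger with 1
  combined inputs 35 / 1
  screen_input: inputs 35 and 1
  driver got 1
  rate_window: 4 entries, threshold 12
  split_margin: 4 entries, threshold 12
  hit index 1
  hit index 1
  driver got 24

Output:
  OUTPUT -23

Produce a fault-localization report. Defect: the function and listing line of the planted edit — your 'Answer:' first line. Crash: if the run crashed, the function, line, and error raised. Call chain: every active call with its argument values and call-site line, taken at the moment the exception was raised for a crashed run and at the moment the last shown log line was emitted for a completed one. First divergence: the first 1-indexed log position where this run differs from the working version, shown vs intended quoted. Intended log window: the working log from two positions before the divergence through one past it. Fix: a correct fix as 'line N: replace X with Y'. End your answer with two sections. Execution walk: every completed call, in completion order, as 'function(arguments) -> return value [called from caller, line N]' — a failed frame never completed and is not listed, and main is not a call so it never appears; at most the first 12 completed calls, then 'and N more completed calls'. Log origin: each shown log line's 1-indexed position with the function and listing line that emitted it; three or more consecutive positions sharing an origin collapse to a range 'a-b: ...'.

Answer: the defect is in screen_input at line 22.
Core observation: Everything matches until log position 16, which reads 'driver got 1' in place of 'driver got 35'.
Call chain: main.
First divergence: at position 16 the run shows 'driver got 1' where the working version logs 'driver got 35'.
Intended log window:
  14: combined inputs 35 / 1
  15: screen_input: inputs 35 and 1
  16: driver got 35
  17: rate_window: 4 entries, threshold 12
Execution walk:
  tally_events([4, 12, 9, 10]) -> 35  [called from rank_cells, line 28]
  pack_ledger([4, 12, 9, 10], 12) -> 1  [called from rank_cells, line 29]
  screen_input(35, 1) -> 1  [called from rank_cells, line 31]
  rank_cells([4, 12, 9, 10], 12) -> 1  [called from main, line 50]
  split_margin([4, 12, 9, 10], 12) -> 1  [called from rate_window, line 42]
  rate_window([4, 12, 9, 10], 12) -> 24  [called from main, line 52]
Log origins:
  1: from rank_cells, line 27
  2: from tally_events, line 2
  3-6: from tally_events, line 6
  7: from tally_events, line 7
  8: from pack_ledger, line 11
  9-12: from pack_ledger, line 16
  13: from pack_ledger, line 17
  14: from rank_cells, line 30
  15: from screen_input, line 21
  16: from main, line 51
  17: from rate_window, line 41
  18: from split_margin, line 34
  19: from split_margin, line 37
  20: from rate_window, line 43
  21: from main, line 53
A correct fix: line 22: replace `<=` with `!=`.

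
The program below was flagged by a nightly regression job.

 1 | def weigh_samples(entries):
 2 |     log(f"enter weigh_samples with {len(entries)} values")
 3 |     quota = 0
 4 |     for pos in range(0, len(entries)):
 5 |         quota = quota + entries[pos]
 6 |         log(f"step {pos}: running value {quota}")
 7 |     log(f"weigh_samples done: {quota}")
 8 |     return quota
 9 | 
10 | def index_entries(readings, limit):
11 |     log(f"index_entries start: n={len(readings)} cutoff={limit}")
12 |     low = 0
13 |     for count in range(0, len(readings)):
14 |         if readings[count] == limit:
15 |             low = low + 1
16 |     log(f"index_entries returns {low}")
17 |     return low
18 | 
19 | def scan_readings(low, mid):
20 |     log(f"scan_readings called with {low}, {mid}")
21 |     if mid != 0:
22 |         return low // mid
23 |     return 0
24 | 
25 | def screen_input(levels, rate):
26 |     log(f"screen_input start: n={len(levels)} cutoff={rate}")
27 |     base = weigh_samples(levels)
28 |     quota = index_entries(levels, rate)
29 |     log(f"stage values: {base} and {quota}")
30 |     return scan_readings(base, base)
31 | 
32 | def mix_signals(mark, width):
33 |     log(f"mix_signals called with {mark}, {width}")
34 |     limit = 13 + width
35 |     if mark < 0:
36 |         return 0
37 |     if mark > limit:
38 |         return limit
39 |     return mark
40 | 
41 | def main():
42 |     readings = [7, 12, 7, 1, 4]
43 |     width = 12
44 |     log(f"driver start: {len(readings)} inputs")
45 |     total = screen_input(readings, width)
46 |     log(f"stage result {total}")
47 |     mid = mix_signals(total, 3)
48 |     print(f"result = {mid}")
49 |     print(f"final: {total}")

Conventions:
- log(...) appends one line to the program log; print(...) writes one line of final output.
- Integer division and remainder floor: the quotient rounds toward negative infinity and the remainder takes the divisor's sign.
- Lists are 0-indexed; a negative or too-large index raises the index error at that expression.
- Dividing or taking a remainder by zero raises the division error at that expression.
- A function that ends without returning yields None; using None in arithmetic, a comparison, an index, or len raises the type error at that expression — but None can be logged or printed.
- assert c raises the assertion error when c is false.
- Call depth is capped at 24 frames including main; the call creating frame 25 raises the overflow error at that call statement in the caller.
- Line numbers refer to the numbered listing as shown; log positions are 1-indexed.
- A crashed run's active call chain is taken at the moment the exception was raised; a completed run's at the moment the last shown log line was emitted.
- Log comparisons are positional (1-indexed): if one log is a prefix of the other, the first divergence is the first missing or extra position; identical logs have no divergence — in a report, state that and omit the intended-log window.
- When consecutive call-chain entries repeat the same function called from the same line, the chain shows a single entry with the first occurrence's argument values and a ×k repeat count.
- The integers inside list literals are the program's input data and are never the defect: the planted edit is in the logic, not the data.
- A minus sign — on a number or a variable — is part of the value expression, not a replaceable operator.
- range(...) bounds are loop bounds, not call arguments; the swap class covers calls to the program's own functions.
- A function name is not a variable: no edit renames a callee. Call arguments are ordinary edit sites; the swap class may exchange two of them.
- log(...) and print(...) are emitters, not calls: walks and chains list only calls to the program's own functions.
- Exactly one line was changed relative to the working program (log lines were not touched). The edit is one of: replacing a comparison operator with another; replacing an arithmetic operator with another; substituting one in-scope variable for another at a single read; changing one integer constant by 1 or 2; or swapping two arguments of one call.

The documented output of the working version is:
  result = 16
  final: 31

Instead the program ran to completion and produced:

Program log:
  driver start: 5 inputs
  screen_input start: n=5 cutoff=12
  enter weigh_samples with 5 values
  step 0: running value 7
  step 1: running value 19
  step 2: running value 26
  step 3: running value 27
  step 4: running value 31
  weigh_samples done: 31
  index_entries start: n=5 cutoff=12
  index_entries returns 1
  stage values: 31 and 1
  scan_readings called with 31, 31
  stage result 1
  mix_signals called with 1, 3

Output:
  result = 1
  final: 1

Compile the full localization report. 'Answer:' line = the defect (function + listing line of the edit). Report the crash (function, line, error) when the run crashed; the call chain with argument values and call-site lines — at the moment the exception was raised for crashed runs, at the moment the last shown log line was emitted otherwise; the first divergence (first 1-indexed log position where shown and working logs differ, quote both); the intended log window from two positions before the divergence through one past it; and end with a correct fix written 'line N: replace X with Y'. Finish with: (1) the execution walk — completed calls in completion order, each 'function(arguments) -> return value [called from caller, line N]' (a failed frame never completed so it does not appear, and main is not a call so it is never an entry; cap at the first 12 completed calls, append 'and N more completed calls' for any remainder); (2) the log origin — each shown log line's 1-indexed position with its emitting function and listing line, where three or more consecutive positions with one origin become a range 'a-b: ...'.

Answer: the defect is in screen_input at line 30.
The tell: Position 13 is the first bad log line: 'scan_readings called with 31, 31' should read 'scan_readings called with 31, 1'.
Call chain: main -> mix_signals(1, 3) (called at line 47).
First divergence: position 13; shown 'scan_readings called with 31, 31' vs intended 'scan_readings called with 31, 1'.
Intended log window:
  11: index_entries returns 1
  12: stage values: 31 and 1
  13: scan_readings called with 31, 1
  14: stage result 31
Execution walk:
  weigh_samples([7, 12, 7, 1, 4]) -> 31  [called from screen_input, line 27]
  index_entries([7, 12, 7, 1, 4], 12) -> 1  [called from screen_input, line 28]
  scan_readings(31, 31) -> 1  [called from screen_input, line 30]
  screen_input([7, 12, 7, 1, 4], 12) -> 1  [called from main, line 45]
  mix_signals(1, 3) -> 1  [called from main, line 47]
Log origins:
  1 — main, line 44
  2 — screen_input, line 26
  3 — weigh_samples, line 2
  4-8 — weigh_samples, line 6
  9 — weigh_samples, line 7
  10 — index_entries, line 11
  11 — index_entries, line 16
  12 — screen_input, line 29
  13 — scan_readings, line 20
  14 — main, line 46
  15 — mix_signals, line 33
A correct fix: line 30: replace `scan_readings(base, base)` with `scan_readings(base, quota)`.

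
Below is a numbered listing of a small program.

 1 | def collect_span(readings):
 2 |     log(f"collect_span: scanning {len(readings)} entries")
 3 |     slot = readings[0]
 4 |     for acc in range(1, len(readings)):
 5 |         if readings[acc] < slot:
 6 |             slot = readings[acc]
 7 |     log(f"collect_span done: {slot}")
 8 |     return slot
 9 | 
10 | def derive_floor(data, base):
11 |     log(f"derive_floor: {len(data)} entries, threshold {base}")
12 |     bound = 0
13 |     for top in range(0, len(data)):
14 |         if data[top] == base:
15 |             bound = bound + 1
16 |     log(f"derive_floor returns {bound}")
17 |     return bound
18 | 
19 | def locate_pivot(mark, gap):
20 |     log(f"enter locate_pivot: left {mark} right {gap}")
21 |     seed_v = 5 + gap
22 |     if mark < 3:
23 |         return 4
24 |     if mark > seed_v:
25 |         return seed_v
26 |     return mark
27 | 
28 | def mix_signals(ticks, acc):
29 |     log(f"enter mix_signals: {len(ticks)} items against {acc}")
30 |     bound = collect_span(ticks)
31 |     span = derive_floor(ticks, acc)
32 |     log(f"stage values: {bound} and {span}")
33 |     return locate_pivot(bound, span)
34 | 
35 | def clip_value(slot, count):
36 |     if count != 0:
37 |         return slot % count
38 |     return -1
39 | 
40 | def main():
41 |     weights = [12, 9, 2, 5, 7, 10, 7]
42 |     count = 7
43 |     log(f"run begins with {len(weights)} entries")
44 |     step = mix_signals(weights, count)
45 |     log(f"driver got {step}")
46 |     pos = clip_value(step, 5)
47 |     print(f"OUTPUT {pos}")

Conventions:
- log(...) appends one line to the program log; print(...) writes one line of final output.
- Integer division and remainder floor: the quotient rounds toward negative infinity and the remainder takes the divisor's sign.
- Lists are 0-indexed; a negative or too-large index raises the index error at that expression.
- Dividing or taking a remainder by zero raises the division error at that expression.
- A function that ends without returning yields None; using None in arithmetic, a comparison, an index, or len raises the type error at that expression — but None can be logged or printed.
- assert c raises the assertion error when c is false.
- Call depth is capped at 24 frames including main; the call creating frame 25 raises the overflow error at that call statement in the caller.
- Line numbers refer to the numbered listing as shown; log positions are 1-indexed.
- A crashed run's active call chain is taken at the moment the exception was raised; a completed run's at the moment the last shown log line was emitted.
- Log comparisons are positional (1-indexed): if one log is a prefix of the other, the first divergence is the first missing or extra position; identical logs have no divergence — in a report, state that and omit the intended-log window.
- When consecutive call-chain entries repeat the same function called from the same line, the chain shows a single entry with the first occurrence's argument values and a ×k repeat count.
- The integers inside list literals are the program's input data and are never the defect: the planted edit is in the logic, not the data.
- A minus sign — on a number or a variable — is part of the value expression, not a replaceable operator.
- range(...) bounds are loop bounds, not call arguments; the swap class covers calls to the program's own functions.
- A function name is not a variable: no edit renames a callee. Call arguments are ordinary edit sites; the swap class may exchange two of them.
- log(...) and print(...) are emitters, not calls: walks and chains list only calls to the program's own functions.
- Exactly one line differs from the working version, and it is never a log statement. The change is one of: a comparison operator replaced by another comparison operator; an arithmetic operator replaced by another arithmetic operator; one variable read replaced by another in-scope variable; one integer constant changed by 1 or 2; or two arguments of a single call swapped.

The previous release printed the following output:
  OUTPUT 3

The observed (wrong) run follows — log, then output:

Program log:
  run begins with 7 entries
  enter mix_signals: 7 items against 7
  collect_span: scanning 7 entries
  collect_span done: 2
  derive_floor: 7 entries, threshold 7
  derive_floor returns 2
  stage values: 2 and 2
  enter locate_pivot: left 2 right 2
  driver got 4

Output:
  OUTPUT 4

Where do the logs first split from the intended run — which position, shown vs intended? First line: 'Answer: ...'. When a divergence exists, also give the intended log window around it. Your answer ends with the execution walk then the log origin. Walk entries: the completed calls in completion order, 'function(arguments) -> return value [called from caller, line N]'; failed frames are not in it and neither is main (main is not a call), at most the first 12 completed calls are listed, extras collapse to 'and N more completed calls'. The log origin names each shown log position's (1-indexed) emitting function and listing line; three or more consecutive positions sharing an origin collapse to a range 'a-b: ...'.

Answer: position 9 — shown 'driver got 4', intended 'driver got 3'.
Intended log window:
  7: stage values: 2 and 2
  8: enter locate_pivot: left 2 right 2
  9: driver got 3
Execution walk:
  collect_span([12, 9, 2, 5, 7, 10, 7]) -> 2  [called from mix_signals, line 30]
  derive_floor([12, 9, 2, 5, 7, 10, 7], 7) -> 2  [called from mix_signals, line 31]
  locate_pivot(2, 2) -> 4  [called from mix_signals, line 33]
  mix_signals([12, 9, 2, 5, 7, 10, 7], 7) -> 4  [called from main, line 44]
  clip_value(4, 5) -> 4  [called from main, line 46]
Log origin:
  1: logged in main at line 43
  2: logged in mix_signals at line 29
  3: logged in collect_span at line 2
  4: logged in collect_span at line 7
  5: logged in derive_floor at line 11
  6: logged in derive_floor at line 16
  7: logged in mix_signals at line 32
  8: logged in locate_pivot at line 20
  9: logged in main at line 45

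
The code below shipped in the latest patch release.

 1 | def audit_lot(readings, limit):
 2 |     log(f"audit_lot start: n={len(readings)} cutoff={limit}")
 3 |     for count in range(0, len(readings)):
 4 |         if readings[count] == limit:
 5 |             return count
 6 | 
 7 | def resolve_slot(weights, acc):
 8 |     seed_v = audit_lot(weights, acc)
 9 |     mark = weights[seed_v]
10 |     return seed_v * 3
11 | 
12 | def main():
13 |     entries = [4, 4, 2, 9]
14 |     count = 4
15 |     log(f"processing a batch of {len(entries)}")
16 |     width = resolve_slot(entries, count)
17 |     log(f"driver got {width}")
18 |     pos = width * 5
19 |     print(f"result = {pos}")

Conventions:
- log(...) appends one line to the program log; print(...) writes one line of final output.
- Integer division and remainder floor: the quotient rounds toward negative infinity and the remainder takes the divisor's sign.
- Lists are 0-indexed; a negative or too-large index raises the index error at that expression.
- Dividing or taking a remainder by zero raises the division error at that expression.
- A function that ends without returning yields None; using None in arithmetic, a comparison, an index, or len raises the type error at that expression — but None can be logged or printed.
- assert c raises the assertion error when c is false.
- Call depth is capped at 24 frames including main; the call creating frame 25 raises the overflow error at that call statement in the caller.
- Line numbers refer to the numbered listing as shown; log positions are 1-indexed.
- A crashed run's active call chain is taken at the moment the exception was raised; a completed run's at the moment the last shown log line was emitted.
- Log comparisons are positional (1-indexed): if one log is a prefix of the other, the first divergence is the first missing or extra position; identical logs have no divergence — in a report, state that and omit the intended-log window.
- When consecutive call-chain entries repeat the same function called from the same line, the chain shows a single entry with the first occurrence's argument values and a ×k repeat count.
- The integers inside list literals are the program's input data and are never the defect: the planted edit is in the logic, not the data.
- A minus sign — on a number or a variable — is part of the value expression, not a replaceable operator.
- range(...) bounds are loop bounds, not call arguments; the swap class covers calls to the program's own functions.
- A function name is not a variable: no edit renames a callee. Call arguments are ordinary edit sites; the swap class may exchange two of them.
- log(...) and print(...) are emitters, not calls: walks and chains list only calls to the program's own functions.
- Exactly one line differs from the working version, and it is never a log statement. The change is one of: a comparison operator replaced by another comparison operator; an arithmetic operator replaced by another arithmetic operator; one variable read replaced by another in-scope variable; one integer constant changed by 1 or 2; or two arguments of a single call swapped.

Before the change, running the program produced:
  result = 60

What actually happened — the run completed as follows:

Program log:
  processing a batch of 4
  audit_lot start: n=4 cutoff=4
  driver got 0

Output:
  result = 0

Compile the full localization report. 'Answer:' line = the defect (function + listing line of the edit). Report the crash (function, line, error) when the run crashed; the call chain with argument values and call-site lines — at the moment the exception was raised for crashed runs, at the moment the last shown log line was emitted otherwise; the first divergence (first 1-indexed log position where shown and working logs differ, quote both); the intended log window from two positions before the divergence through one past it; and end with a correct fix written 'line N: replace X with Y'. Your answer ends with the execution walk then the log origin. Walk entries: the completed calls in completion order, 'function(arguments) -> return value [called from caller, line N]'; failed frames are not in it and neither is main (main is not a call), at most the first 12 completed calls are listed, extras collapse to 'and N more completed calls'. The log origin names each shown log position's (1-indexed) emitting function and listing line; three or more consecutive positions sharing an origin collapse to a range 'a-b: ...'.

Answer: the defect is in resolve_slot at line 10.
Key observation: At log position 3 the runs split — shown 'driver got 0', but the working version logs 'driver got 12'.
Call chain: main.
First divergence: position 3 — the shown line 'driver got 0' should read 'driver got 12'.
Intended log window:
  1: processing a batch of 4
  2: audit_lot start: n=4 cutoff=4
  3: driver got 12
Execution walk:
  audit_lot([4, 4, 2, 9], 4) -> 0  [called from resolve_slot, line 8]
  resolve_slot([4, 4, 2, 9], 4) -> 0  [called from main, line 16]
Log origins:
  1: logged in main at line 15
  2: logged in audit_lot at line 2
  3: logged in main at line 17
A correct fix: line 10: replace `seed_v` with `mark`.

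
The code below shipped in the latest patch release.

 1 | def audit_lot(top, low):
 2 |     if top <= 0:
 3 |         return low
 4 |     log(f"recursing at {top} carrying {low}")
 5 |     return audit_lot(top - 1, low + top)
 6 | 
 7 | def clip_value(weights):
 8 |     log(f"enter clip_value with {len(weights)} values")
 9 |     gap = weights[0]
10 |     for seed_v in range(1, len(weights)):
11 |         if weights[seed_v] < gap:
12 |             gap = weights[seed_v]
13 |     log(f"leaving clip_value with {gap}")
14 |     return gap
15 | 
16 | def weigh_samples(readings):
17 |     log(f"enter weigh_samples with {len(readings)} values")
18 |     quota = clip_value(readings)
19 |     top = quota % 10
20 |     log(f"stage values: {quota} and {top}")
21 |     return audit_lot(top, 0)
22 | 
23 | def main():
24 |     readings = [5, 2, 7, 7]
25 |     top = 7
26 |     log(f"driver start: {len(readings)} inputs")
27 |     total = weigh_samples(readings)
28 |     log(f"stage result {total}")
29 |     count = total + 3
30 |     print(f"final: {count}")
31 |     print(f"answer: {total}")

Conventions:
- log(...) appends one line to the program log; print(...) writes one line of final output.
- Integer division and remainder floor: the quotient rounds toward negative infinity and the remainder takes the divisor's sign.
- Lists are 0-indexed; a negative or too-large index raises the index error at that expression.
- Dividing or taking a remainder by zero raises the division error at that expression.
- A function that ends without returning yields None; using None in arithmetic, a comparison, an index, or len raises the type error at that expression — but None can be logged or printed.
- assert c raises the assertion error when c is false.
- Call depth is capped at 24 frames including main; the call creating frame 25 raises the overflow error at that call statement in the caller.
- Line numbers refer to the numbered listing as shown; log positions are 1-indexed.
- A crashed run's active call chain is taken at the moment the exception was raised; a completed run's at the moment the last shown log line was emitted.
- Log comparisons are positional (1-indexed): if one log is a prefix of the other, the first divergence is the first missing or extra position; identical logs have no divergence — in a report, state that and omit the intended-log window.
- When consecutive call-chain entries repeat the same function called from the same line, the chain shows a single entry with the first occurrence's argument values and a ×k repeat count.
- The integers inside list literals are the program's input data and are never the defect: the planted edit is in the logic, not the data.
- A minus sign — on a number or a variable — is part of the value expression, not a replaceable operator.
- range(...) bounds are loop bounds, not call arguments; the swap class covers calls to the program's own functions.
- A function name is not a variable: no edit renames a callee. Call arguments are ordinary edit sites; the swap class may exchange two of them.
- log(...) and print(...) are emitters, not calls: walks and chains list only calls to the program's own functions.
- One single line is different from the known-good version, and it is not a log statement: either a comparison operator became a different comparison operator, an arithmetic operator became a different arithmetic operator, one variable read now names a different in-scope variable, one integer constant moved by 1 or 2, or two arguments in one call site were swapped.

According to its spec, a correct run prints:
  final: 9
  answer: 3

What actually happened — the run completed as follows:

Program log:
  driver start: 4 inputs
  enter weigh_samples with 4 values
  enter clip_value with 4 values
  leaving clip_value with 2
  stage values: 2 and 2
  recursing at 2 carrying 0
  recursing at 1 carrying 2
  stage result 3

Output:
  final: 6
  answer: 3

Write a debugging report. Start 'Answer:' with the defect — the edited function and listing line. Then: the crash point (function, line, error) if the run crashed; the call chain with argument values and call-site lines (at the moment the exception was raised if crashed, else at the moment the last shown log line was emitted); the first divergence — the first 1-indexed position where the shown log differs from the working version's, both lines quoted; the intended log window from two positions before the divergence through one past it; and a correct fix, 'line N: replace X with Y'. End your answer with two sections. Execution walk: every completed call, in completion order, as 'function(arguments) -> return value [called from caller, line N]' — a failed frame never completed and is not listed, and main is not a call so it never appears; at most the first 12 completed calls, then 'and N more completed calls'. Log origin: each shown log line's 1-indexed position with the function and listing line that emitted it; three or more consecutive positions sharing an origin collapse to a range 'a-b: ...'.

Answer: the defect is in main at line 29.
Core observation: Log streams are identical — the defect surfaces only in the printed output.
Call chain: main.
First divergence: there is none — every log position agrees.
Execution walk:
  clip_value([5, 2, 7, 7]) -> 2  [called from weigh_samples, line 18]
  audit_lot(0, 3) -> 3  [called from audit_lot, line 5]
  audit_lot(1, 2) -> 3  [called from audit_lot, line 5]
  audit_lot(2, 0) -> 3  [called from weigh_samples, line 21]
  weigh_samples([5, 2, 7, 7]) -> 3  [called from main, line 27]
Origin of each log line:
  1: emitted by main (line 26)
  2: emitted by weigh_samples (line 17)
  3: emitted by clip_value (line 8)
  4: emitted by clip_value (line 13)
  5: emitted by weigh_samples (line 20)
  6: emitted by audit_lot (line 4)
  7: emitted by audit_lot (line 4)
  8: emitted by main (line 28)
A correct fix: line 29: replace `+` with `*`.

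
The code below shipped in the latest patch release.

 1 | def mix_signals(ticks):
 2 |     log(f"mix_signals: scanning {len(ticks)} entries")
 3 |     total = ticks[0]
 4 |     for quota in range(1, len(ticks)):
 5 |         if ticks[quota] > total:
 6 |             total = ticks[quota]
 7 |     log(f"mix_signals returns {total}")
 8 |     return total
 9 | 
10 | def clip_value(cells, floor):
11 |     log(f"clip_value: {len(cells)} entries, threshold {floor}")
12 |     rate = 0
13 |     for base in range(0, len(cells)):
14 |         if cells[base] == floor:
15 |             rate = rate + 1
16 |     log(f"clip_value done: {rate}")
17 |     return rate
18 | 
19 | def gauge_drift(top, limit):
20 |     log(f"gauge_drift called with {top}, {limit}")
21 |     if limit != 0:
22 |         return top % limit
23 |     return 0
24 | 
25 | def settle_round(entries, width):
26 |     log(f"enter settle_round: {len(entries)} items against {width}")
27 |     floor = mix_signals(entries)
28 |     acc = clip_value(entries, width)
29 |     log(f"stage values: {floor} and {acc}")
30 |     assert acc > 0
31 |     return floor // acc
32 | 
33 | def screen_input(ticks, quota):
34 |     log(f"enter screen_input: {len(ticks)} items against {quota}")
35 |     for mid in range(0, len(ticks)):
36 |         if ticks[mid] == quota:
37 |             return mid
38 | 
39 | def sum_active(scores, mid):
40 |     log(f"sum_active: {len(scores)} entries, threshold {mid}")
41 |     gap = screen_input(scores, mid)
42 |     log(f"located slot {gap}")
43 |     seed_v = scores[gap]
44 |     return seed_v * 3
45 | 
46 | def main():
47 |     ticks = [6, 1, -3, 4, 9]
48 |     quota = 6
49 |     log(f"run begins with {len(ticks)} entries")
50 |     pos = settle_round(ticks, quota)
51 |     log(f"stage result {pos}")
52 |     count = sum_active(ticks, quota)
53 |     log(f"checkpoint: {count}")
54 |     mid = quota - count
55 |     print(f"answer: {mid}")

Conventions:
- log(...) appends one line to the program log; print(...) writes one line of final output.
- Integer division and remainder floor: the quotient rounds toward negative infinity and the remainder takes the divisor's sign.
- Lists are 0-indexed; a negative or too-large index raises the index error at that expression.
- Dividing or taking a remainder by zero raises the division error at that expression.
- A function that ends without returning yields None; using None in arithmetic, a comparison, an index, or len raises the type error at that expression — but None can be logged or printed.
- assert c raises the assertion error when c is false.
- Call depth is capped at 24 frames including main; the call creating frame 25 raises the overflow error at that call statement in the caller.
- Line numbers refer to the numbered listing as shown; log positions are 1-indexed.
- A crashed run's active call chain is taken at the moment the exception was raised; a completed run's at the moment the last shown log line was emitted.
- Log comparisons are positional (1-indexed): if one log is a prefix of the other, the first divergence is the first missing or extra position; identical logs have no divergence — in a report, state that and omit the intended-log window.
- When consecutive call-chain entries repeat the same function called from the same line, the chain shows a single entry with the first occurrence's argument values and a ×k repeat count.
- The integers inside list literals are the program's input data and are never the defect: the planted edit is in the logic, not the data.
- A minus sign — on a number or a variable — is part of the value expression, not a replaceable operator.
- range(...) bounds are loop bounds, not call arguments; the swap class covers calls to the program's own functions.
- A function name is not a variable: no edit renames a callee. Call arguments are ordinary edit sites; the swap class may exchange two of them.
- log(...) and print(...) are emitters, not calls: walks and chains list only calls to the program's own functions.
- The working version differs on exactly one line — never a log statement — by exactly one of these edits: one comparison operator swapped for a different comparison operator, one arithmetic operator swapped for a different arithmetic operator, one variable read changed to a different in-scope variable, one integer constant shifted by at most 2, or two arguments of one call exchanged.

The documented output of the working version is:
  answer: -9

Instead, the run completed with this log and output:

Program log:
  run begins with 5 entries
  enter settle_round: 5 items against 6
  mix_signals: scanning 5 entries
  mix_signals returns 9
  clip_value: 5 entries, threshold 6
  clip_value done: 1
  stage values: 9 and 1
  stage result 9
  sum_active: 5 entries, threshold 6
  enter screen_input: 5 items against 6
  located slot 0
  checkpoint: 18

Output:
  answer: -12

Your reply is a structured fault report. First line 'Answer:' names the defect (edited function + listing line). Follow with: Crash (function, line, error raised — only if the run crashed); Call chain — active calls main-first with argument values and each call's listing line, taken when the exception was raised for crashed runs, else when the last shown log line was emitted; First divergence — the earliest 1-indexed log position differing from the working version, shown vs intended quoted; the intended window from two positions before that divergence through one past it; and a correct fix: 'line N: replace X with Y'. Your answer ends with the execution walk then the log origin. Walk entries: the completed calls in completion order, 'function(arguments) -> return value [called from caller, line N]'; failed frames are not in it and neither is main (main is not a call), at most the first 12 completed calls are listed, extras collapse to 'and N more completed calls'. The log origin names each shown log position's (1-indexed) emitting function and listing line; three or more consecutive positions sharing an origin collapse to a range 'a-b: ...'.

Answer: the defect is in main at line 54.
Key fact: Every logged value matches the working version; the printed result is what differs.
Call chain: main.
First divergence: none; the two logs match at every position.
Execution walk:
  mix_signals([6, 1, -3, 4, 9]) -> 9  [called from settle_round, line 27]
  clip_value([6, 1, -3, 4, 9], 6) -> 1  [called from settle_round, line 28]
  settle_round([6, 1, -3, 4, 9], 6) -> 9  [called from main, line 50]
  screen_input([6, 1, -3, 4, 9], 6) -> 0  [called from sum_active, line 41]
  sum_active([6, 1, -3, 4, 9], 6) -> 18  [called from main, line 52]
Origin of each log line:
  1 — main, line 49
  2 — settle_round, line 26
  3 — mix_signals, line 2
  4 — mix_signals, line 7
  5 — clip_value, line 11
  6 — clip_value, line 16
  7 — settle_round, line 29
  8 — main, line 51
  9 — sum_active, line 40
  10 — screen_input, line 34
  11 — sum_active, line 42
  12 — main, line 53
A correct fix: line 54: replace `quota` with `pos`.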